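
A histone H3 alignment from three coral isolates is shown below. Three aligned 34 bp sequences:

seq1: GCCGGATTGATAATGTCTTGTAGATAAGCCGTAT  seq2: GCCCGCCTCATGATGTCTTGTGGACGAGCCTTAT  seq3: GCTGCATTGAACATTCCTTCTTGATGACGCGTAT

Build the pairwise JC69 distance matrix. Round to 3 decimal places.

d(seq1,seq2) = 0.326, d(seq1,seq3) = 0.423, d(seq2,seq3) = 0.741

seq1–seq2: 9/34 sites differ → p ≈ 0.264706, d = −0.75 ln(1 − 0.352941) = 0.326488 ≈ 0.326.
seq1–seq3: 11/34 sites differ → p ≈ 0.323529, d = −0.75 ln(1 − 0.431372) = 0.423397 ≈ 0.423.
seq2–seq3: 16/34 sites differ → p ≈ 0.470588, d = −0.75 ln(1 − 0.627451) = 0.740540 ≈ 0.741.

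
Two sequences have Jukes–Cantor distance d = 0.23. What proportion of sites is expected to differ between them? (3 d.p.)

0.198

p = (3/4)(1 − e^(−4d/3)) = 0.75 × (1 − e^(-0.306667)) = 0.75 × (1 − 0.735896) = 0.198078.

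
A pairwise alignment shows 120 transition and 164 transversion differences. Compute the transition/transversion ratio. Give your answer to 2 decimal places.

R = 120/164 = 0.731707… ≈ 0.73 (to 2 d.p.).

0.73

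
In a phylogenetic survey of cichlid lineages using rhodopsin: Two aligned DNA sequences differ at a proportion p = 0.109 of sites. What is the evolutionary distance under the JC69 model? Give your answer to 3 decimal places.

d = −(3/4) ln(1 − 4p/3) = −0.75 ln(1 − 0.145333) = −0.75 ln(0.854667)
  = −0.75 × (-0.157043) = 0.117782 substitutions/site.

0.118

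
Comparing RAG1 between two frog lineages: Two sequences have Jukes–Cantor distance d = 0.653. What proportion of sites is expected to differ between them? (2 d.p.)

p = (3/4)(1 − e^(−4d/3)) = 0.75 × (1 − e^(-0.870667)) = 0.75 × (1 − 0.418672) = 0.435996.

0.44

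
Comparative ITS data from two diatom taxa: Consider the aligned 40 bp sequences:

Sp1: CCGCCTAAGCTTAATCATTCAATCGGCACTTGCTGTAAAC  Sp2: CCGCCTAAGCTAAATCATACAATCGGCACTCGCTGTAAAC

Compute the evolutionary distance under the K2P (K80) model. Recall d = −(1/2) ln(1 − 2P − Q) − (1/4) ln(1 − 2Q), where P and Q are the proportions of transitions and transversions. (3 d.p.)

Of 40 sites, 1 differences are transitions and 2 are transversions, so P = 1/40 = 0.025 and Q = 2/40 = 0.05.
Under the Kimura two-parameter model, d = −½ ln(1 − 2P − Q) − ¼ ln(1 − 2Q).
1 − 2P − Q = 0.9, giving −½ ln(0.9) = 0.052680.
1 − 2Q = 0.9, giving −¼ ln(0.9) = 0.026340.
d = 0.052680 + 0.026340 = 0.079020.

0.079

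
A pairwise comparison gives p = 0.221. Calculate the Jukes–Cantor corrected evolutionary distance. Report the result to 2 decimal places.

0.26

d = −(3/4) ln(1 − 4p/3) = −0.75 ln(1 − 0.294667) = −0.75 ln(0.705333)
  = −0.75 × (-0.349085) = 0.261814 substitutions/site.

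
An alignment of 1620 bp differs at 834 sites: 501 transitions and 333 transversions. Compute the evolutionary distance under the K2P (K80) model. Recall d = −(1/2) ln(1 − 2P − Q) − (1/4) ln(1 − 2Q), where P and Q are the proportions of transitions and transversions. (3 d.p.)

P = 501/1620 ≈ 0.309259 and Q = 333/1620 ≈ 0.205556.
Under the Kimura two-parameter model, d = −½ ln(1 − 2P − Q) − ¼ ln(1 − 2Q).
1 − 2P − Q = 0.175926, giving −½ ln(0.175926) = 0.868846.
1 − 2Q = 0.588888, giving −¼ ln(0.588888) = 0.132380.
d = 0.868846 + 0.132380 = 1.001226.

1.001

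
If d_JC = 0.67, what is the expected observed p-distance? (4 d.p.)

0.4430

p = (3/4)(1 − e^(−4d/3)) = 0.75 × (1 − e^(-0.893333)) = 0.75 × (1 − 0.409289) = 0.443033.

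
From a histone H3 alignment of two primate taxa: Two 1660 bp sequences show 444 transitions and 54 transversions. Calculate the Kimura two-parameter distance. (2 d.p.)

P = 444/1660 ≈ 0.26747 and Q = 54/1660 ≈ 0.03253.
Under the Kimura two-parameter model, d = −½ ln(1 − 2P − Q) − ¼ ln(1 − 2Q).
1 − 2P − Q = 0.43253, giving −½ ln(0.43253) = 0.419052.
1 − 2Q = 0.93494, giving −¼ ln(0.93494) = 0.016818.
d = 0.419052 + 0.016818 = 0.435870.

0.44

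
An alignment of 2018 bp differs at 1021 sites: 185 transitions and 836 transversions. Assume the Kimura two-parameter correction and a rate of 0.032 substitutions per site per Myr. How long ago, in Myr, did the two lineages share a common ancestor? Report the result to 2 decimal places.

P = 185/2018 ≈ 0.091675 and Q = 836/2018 ≈ 0.414272.
Under the Kimura two-parameter model, d = −½ ln(1 − 2P − Q) − ¼ ln(1 − 2Q).
1 − 2P − Q = 0.402378, giving −½ ln(0.402378) = 0.455182.
1 − 2Q = 0.171456, giving −¼ ln(0.171456) = 0.440857.
d = 0.455182 + 0.440857 = 0.896039.
Under a molecular clock d = 2μt, so t = d/(2μ) = 0.896039 / (2 × 0.032) = 14.00 Myr.

14.00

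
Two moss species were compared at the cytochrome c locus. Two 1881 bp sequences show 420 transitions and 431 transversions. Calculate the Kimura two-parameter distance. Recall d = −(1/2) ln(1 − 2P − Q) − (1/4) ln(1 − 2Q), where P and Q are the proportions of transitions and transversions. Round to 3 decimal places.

0.716

P = 420/1881 ≈ 0.223285 and Q = 431/1881 ≈ 0.229133.
Under the Kimura two-parameter model, d = −½ ln(1 − 2P − Q) − ¼ ln(1 − 2Q).
1 − 2P − Q = 0.324297, giving −½ ln(0.324297) = 0.563048.
1 − 2Q = 0.541734, giving −¼ ln(0.541734) = 0.153245.
d = 0.563048 + 0.153245 = 0.716293.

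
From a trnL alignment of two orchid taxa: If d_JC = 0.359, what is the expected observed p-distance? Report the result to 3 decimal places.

0.285

p = (3/4)(1 − e^(−4d/3)) = 0.75 × (1 − e^(-0.478667)) = 0.75 × (1 − 0.619609) = 0.285293.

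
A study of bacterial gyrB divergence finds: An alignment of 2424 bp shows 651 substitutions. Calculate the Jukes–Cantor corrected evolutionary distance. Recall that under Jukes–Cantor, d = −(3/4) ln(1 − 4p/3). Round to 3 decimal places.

0.332

p = 651/2424 ≈ 0.268564.
d = −(3/4) ln(1 − 4p/3) = −0.75 ln(1 − 0.358085) = −0.75 ln(0.641915)
  = −0.75 × (-0.443299) = 0.332474 substitutions/site.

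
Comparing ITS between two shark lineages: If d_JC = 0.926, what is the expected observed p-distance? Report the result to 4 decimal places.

0.5318

p = (3/4)(1 − e^(−4d/3)) = 0.75 × (1 − e^(-1.234667)) = 0.75 × (1 − 0.290932) = 0.531801.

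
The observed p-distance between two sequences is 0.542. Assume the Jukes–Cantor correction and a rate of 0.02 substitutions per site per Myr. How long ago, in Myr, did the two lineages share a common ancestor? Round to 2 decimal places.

d = −(3/4) ln(1 − 4p/3) = −0.75 ln(1 − 0.722667) = −0.75 ln(0.277333)
  = −0.75 × (-1.282536) = 0.961902 substitutions/site.
Under a molecular clock d = 2μt, so t = d/(2μ) = 0.961902 / (2 × 0.02) = 24.05 Myr.

24.05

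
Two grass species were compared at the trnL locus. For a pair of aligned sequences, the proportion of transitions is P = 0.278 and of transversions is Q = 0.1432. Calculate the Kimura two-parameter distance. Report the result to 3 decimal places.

Under the Kimura two-parameter model, d = −½ ln(1 − 2P − Q) − ¼ ln(1 − 2Q).
1 − 2P − Q = 0.3008, giving −½ ln(0.3008) = 0.600655.
1 − 2Q = 0.7136, giving −¼ ln(0.7136) = 0.084358.
d = 0.600655 + 0.084358 = 0.685013.

0.685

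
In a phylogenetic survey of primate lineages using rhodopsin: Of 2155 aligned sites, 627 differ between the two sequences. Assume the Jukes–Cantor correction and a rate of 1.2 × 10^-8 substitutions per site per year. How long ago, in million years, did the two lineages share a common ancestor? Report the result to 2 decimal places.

15.34

p = 627/2155 ≈ 0.290951.
d = −(3/4) ln(1 − 4p/3) = −0.75 ln(1 − 0.387935) = −0.75 ln(0.612065)
  = −0.75 × (-0.490917) = 0.368188 substitutions/site.
Under a molecular clock d = 2μt, so t = d/(2μ) = 0.368188 / (2 × 1.2 × 10^-8) = 15.34 million years.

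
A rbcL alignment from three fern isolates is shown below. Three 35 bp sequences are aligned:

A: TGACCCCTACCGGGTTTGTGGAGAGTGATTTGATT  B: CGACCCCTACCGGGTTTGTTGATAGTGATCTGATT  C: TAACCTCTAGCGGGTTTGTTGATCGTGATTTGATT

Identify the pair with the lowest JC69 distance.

A and B

A–B: 4/35 differ, p = 0.114, d = 0.124.
A–C: 6/35 differ, p = 0.171, d = 0.195.
B–C: 6/35 differ, p = 0.171, d = 0.195.
The smallest distance is between A and B.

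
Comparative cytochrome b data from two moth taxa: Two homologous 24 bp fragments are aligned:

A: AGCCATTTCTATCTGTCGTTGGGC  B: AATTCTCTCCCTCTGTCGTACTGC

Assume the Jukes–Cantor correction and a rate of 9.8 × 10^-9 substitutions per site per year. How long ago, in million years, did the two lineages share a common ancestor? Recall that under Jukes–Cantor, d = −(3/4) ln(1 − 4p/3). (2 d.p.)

31.03

The sequences differ at 10 of 24 sites (2, 3, 4, 5, 7, 10, 11, 20, 21, 22), so p = 10/24 ≈ 0.416667.
d = −(3/4) ln(1 − 4p/3) = −0.75 ln(1 − 0.555556) = −0.75 ln(0.444444)
  = −0.75 × (-0.810931) = 0.608198 substitutions/site.
Under a molecular clock d = 2μt, so t = d/(2μ) = 0.608198 / (2 × 9.8 × 10^-9) = 31.03 million years.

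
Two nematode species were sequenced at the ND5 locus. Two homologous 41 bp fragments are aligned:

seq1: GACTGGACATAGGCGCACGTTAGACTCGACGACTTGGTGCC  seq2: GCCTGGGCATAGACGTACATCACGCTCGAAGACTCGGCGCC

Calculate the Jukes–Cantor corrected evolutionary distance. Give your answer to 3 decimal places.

0.332

The sequences differ at 11 of 41 sites, so p = 11/41 ≈ 0.268293.
d = −(3/4) ln(1 − 4p/3) = −0.75 ln(1 − 0.357724) = −0.75 ln(0.642276)
  = −0.75 × (-0.442737) = 0.332053 substitutions/site.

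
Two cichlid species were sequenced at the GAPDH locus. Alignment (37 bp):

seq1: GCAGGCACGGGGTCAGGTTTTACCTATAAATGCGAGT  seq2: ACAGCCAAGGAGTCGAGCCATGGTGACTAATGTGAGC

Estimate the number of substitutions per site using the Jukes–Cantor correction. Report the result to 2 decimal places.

0.71

The sequences differ at 17 of 37 sites, so p = 17/37 ≈ 0.459459.
d = −(3/4) ln(1 − 4p/3) = −0.75 ln(1 − 0.612612) = −0.75 ln(0.387388)
  = −0.75 × (-0.948329) = 0.711247 substitutions/site.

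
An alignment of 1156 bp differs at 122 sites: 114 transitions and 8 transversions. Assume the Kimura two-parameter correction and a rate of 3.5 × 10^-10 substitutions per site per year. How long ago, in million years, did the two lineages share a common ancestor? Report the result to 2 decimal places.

168.08

P = 114/1156 ≈ 0.098616 and Q = 8/1156 ≈ 0.00692.
Under the Kimura two-parameter model, d = −½ ln(1 − 2P − Q) − ¼ ln(1 − 2Q).
1 − 2P − Q = 0.795848, giving −½ ln(0.795848) = 0.114174.
1 − 2Q = 0.98616, giving −¼ ln(0.98616) = 0.003484.
d = 0.114174 + 0.003484 = 0.117658.
Under a molecular clock d = 2μt, so t = d/(2μ) = 0.117658 / (2 × 3.5 × 10^-10) = 168.08 million years.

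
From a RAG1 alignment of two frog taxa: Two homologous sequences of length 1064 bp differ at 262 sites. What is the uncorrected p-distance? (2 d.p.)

0.25

p = 262/1064 = 0.246240… ≈ 0.25 (to 2 d.p.).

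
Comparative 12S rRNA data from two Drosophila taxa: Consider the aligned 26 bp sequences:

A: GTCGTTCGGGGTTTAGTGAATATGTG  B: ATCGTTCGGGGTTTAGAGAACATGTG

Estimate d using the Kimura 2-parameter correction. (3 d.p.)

0.127

Of 26 sites, 2 differences are transitions and 1 are transversions, so P = 2/26 ≈ 0.076923 and Q = 1/26 ≈ 0.038462.
Under the Kimura two-parameter model, d = −½ ln(1 − 2P − Q) − ¼ ln(1 − 2Q).
1 − 2P − Q = 0.807692, giving −½ ln(0.807692) = 0.106787.
1 − 2Q = 0.923076, giving −¼ ln(0.923076) = 0.020011.
d = 0.106787 + 0.020011 = 0.126798.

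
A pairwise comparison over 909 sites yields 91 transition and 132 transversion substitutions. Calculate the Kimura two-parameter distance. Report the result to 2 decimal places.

0.30

P = 91/909 ≈ 0.10011 and Q = 132/909 ≈ 0.145215.
Under the Kimura two-parameter model, d = −½ ln(1 − 2P − Q) − ¼ ln(1 − 2Q).
1 − 2P − Q = 0.654565, giving −½ ln(0.654565) = 0.211892.
1 − 2Q = 0.70957, giving −¼ ln(0.70957) = 0.085774.
d = 0.211892 + 0.085774 = 0.297666.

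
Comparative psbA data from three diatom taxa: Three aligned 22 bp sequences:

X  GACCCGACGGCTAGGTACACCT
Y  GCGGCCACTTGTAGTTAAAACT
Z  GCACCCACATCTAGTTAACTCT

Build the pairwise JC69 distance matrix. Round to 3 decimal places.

d(X,Y) = 0.699, d(X,Z) = 0.591, d(Y,Z) = 0.339

X–Y: 10/22 sites differ → p ≈ 0.454545, d = −0.75 ln(1 − 0.60606) = 0.698667 ≈ 0.699.
X–Z: 9/22 sites differ → p ≈ 0.409091, d = −0.75 ln(1 − 0.545455) = 0.591344 ≈ 0.591.
Y–Z: 6/22 sites differ → p ≈ 0.272727, d = −0.75 ln(1 − 0.363636) = 0.338988 ≈ 0.339.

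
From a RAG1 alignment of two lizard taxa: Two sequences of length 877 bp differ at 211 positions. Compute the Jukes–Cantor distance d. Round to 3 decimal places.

0.290

p = 211/877 ≈ 0.240593.
d = −(3/4) ln(1 − 4p/3) = −0.75 ln(1 − 0.320791) = −0.75 ln(0.679209)
  = −0.75 × (-0.386826) = 0.290120 substitutions/site.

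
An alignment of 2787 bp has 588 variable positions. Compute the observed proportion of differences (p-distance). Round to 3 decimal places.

p = 588/2787 = 0.210979… ≈ 0.211 (to 3 d.p.).

0.211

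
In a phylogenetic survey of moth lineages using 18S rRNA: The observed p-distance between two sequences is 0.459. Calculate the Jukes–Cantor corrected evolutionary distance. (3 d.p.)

0.710

d = −(3/4) ln(1 − 4p/3) = −0.75 ln(1 − 0.612) = −0.75 ln(0.388)
  = −0.75 × (-0.946750) = 0.710063 substitutions/site.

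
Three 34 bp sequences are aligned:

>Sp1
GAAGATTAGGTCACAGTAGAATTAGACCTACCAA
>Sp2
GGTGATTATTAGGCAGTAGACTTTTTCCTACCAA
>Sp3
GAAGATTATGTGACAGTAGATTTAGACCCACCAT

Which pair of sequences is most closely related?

Sp1–Sp2: 11/34 differ, p = 0.324, d = 0.423.
Sp1–Sp3: 5/34 differ, p = 0.147, d = 0.164.
Sp2–Sp3: 11/34 differ, p = 0.324, d = 0.423.
The smallest distance is between Sp1 and Sp3.

Sp1 and Sp3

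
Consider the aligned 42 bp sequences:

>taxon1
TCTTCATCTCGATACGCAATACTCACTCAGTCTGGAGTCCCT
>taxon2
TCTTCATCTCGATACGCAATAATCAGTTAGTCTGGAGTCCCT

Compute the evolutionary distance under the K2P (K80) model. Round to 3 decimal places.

Of 42 sites, 1 differences are transitions and 2 are transversions, so P = 1/42 ≈ 0.02381 and Q = 2/42 ≈ 0.047619.
Under the Kimura two-parameter model, d = −½ ln(1 − 2P − Q) − ¼ ln(1 − 2Q).
1 − 2P − Q = 0.904761, giving −½ ln(0.904761) = 0.050042.
1 − 2Q = 0.904762, giving −¼ ln(0.904762) = 0.025021.
d = 0.050042 + 0.025021 = 0.075063.

0.075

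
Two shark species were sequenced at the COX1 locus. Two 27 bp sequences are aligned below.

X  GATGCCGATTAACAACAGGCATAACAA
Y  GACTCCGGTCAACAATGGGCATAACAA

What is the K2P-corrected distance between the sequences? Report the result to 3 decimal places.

Of 27 sites, 5 differences are transitions and 1 are transversions, so P = 5/27 ≈ 0.185185 and Q = 1/27 ≈ 0.037037.
Under the Kimura two-parameter model, d = −½ ln(1 − 2P − Q) − ¼ ln(1 − 2Q).
1 − 2P − Q = 0.592593, giving −½ ln(0.592593) = 0.261624.
1 − 2Q = 0.925926, giving −¼ ln(0.925926) = 0.019240.
d = 0.261624 + 0.019240 = 0.280864.

0.281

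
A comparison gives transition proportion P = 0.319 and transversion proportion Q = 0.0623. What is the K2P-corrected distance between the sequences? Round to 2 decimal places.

0.64

Under the Kimura two-parameter model, d = −½ ln(1 − 2P − Q) − ¼ ln(1 − 2Q).
1 − 2P − Q = 0.2997, giving −½ ln(0.2997) = 0.602487.
1 − 2Q = 0.8754, giving −¼ ln(0.8754) = 0.033269.
d = 0.602487 + 0.033269 = 0.635756.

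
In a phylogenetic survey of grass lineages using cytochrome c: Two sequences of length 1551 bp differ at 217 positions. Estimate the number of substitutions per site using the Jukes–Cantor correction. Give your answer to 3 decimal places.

p = 217/1551 ≈ 0.13991.
d = −(3/4) ln(1 − 4p/3) = −0.75 ln(1 − 0.186547) = −0.75 ln(0.813453)
  = −0.75 × (-0.206467) = 0.154850 substitutions/site.

0.155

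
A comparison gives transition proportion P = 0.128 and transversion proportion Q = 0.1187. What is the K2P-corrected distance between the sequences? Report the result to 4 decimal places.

Under the Kimura two-parameter model, d = −½ ln(1 − 2P − Q) − ¼ ln(1 − 2Q).
1 − 2P − Q = 0.6253, giving −½ ln(0.6253) = 0.234762.
1 − 2Q = 0.7626, giving −¼ ln(0.7626) = 0.067755.
d = 0.234762 + 0.067755 = 0.302517.

0.3025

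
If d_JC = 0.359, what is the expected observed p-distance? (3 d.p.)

p = (3/4)(1 − e^(−4d/3)) = 0.75 × (1 − e^(-0.478667)) = 0.75 × (1 − 0.619609) = 0.285293.

0.285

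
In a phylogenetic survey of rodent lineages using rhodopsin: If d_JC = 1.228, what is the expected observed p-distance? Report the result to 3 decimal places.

p = (3/4)(1 − e^(−4d/3)) = 0.75 × (1 − e^(-1.637333)) = 0.75 × (1 − 0.194498) = 0.604127.

0.604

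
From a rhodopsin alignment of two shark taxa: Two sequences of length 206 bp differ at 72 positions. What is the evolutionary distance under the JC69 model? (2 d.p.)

0.47

p = 72/206 ≈ 0.349515.
d = −(3/4) ln(1 − 4p/3) = −0.75 ln(1 − 0.46602) = −0.75 ln(0.53398)
  = −0.75 × (-0.627397) = 0.470548 substitutions/site.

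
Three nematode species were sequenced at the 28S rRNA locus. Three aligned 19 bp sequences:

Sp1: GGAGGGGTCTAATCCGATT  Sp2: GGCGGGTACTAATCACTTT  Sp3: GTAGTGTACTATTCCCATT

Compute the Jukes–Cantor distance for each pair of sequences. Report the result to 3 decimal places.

Sp1–Sp2: 6/19 sites differ → p ≈ 0.315789, d = −0.75 ln(1 − 0.421052) = 0.409907 ≈ 0.410.
Sp1–Sp3: 6/19 sites differ → p ≈ 0.315789, d = −0.75 ln(1 − 0.421052) = 0.409907 ≈ 0.410.
Sp2–Sp3: 6/19 sites differ → p ≈ 0.315789, d = −0.75 ln(1 − 0.421052) = 0.409907 ≈ 0.410.

d(Sp1,Sp2) = 0.410, d(Sp1,Sp3) = 0.410, d(Sp2,Sp3) = 0.410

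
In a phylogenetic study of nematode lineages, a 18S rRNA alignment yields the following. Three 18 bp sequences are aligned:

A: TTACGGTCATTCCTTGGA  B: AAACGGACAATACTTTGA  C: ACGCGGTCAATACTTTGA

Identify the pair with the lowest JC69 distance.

B and C

A–B: 6/18 differ, p = 0.333, d = 0.441.
A–C: 6/18 differ, p = 0.333, d = 0.441.
B–C: 3/18 differ, p = 0.167, d = 0.188.
The smallest distance is between B and C.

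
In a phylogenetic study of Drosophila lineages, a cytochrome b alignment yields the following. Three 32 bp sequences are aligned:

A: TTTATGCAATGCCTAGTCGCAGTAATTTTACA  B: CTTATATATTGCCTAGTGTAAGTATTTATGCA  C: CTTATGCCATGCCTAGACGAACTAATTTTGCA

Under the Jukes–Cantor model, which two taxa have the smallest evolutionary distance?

A and C

A–B: 10/32 differ, p = 0.313, d = 0.404.
A–C: 6/32 differ, p = 0.188, d = 0.216.
B–C: 10/32 differ, p = 0.313, d = 0.404.
The smallest distance is between A and C.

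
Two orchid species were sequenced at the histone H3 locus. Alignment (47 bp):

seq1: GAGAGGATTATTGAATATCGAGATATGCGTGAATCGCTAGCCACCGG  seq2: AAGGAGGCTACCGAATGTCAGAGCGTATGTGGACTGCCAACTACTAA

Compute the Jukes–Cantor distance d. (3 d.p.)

The sequences differ at 25 of 47 sites, so p = 25/47 ≈ 0.531915.
d = −(3/4) ln(1 − 4p/3) = −0.75 ln(1 − 0.70922) = −0.75 ln(0.29078)
  = −0.75 × (-1.235188) = 0.926391 substitutions/site.

0.926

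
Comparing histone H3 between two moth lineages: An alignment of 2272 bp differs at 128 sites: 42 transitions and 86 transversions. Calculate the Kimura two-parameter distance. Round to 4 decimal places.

P = 42/2272 ≈ 0.018486 and Q = 86/2272 ≈ 0.037852.
Under the Kimura two-parameter model, d = −½ ln(1 − 2P − Q) − ¼ ln(1 − 2Q).
1 − 2P − Q = 0.925176, giving −½ ln(0.925176) = 0.038886.
1 − 2Q = 0.924296, giving −¼ ln(0.924296) = 0.019681.
d = 0.038886 + 0.019681 = 0.058567.

0.0586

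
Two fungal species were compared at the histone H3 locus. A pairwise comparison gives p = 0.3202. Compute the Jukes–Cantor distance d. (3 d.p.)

0.418

d = −(3/4) ln(1 − 4p/3) = −0.75 ln(1 − 0.426933) = −0.75 ln(0.573067)
  = −0.75 × (-0.556753) = 0.417565 substitutions/site.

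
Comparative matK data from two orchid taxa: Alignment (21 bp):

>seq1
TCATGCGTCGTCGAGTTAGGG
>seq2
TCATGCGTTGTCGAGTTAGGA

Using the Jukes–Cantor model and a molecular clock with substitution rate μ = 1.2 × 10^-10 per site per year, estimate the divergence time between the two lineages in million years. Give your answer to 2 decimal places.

The sequences differ at 2 of 21 sites (9, 21), so p = 2/21 ≈ 0.095238.
d = −(3/4) ln(1 − 4p/3) = −0.75 ln(1 − 0.126984) = −0.75 ln(0.873016)
  = −0.75 × (-0.135801) = 0.101851 substitutions/site.
Under a molecular clock d = 2μt, so t = d/(2μ) = 0.101851 / (2 × 1.2 × 10^-10) = 424.38 million years.

424.38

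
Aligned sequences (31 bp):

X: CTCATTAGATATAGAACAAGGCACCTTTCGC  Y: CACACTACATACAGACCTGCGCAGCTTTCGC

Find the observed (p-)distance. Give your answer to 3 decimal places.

The sequences differ at 9 of 31 positions (sites 2, 5, 8, 12, 16, 18, 19, 20, 24).
p = 9/31 = 0.290322… ≈ 0.290 (to 3 d.p.).

0.290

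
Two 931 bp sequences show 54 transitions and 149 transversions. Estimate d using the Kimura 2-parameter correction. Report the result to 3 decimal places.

P = 54/931 ≈ 0.058002 and Q = 149/931 ≈ 0.160043.
Under the Kimura two-parameter model, d = −½ ln(1 − 2P − Q) − ¼ ln(1 − 2Q).
1 − 2P − Q = 0.723953, giving −½ ln(0.723953) = 0.161514.
1 − 2Q = 0.679914, giving −¼ ln(0.679914) = 0.096447.
d = 0.161514 + 0.096447 = 0.257961.

0.258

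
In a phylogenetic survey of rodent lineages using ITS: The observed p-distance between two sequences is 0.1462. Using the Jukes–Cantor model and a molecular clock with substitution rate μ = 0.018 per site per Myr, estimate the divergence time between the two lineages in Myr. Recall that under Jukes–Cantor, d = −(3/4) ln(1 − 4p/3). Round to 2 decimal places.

4.52

d = −(3/4) ln(1 − 4p/3) = −0.75 ln(1 − 0.194933) = −0.75 ln(0.805067)
  = −0.75 × (-0.216830) = 0.162623 substitutions/site.
Under a molecular clock d = 2μt, so t = d/(2μ) = 0.162623 / (2 × 0.018) = 4.52 Myr.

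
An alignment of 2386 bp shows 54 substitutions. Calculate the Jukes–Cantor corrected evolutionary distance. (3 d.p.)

p = 54/2386 ≈ 0.022632.
d = −(3/4) ln(1 − 4p/3) = −0.75 ln(1 − 0.030176) = −0.75 ln(0.969824)
  = −0.75 × (-0.030641) = 0.022981 substitutions/site.

0.023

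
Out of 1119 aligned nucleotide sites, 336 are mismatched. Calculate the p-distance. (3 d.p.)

p = 336/1119 = 0.300268… ≈ 0.300 (to 3 d.p.).

0.300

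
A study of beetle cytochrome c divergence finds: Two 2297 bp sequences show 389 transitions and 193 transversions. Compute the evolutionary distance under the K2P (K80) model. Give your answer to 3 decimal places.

0.321

P = 389/2297 ≈ 0.169351 and Q = 193/2297 ≈ 0.084023.
Under the Kimura two-parameter model, d = −½ ln(1 − 2P − Q) − ¼ ln(1 − 2Q).
1 − 2P − Q = 0.577275, giving −½ ln(0.577275) = 0.274718.
1 − 2Q = 0.831954, giving −¼ ln(0.831954) = 0.045995.
d = 0.274718 + 0.045995 = 0.320713.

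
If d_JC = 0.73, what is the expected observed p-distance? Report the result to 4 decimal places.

0.4666

p = (3/4)(1 − e^(−4d/3)) = 0.75 × (1 − e^(-0.973333)) = 0.75 × (1 − 0.377822) = 0.466634.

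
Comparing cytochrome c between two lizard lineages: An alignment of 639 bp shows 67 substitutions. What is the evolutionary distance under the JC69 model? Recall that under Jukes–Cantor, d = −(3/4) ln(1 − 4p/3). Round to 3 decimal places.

0.113

p = 67/639 ≈ 0.104851.
d = −(3/4) ln(1 − 4p/3) = −0.75 ln(1 − 0.139801) = −0.75 ln(0.860199)
  = −0.75 × (-0.150592) = 0.112944 substitutions/site.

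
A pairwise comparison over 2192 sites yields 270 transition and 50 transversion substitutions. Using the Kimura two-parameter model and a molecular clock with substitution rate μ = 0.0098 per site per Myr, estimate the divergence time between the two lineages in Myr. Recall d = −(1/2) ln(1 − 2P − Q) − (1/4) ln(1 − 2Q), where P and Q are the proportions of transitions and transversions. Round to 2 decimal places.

P = 270/2192 ≈ 0.123175 and Q = 50/2192 ≈ 0.02281.
Under the Kimura two-parameter model, d = −½ ln(1 − 2P − Q) − ¼ ln(1 − 2Q).
1 − 2P − Q = 0.73084, giving −½ ln(0.73084) = 0.156780.
1 − 2Q = 0.95438, giving −¼ ln(0.95438) = 0.011673.
d = 0.156780 + 0.011673 = 0.168453.
Under a molecular clock d = 2μt, so t = d/(2μ) = 0.168453 / (2 × 0.0098) = 8.59 Myr.

8.59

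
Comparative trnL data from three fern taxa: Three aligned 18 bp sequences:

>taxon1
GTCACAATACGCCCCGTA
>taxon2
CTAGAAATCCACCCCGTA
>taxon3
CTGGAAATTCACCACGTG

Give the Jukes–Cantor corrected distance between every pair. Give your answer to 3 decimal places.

taxon1–taxon2: 6/18 sites differ → p ≈ 0.333333, d = −0.75 ln(1 − 0.444444) = 0.440839 ≈ 0.441.
taxon1–taxon3: 8/18 sites differ → p ≈ 0.444444, d = −0.75 ln(1 − 0.592592) = 0.673455 ≈ 0.673.
taxon2–taxon3: 4/18 sites differ → p ≈ 0.222222, d = −0.75 ln(1 − 0.296296) = 0.263548 ≈ 0.264.

d(taxon1,taxon2) = 0.441, d(taxon1,taxon3) = 0.673, d(taxon2,taxon3) = 0.264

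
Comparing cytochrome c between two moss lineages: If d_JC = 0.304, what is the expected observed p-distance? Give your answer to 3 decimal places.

p = (3/4)(1 − e^(−4d/3)) = 0.75 × (1 − e^(-0.405333)) = 0.75 × (1 − 0.666755) = 0.249934.

0.250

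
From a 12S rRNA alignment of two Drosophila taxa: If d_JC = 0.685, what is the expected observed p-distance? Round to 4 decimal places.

p = (3/4)(1 − e^(−4d/3)) = 0.75 × (1 − e^(-0.913333)) = 0.75 × (1 − 0.401185) = 0.449111.

0.4491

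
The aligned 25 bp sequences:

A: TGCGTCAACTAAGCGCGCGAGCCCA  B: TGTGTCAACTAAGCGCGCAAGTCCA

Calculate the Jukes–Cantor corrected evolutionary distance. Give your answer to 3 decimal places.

The sequences differ at 3 of 25 sites (3, 19, 22), so p = 3/25 = 0.12.
d = −(3/4) ln(1 − 4p/3) = −0.75 ln(1 − 0.16) = −0.75 ln(0.84)
  = −0.75 × (-0.174353) = 0.130765 substitutions/site.

0.131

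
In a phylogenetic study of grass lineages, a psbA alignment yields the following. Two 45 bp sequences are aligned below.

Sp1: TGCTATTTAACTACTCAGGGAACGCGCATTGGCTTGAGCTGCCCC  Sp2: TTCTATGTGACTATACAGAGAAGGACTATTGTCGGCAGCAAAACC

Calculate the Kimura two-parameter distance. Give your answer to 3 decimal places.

Of 45 sites, 5 differences are transitions and 13 are transversions, so P = 5/45 ≈ 0.111111 and Q = 13/45 ≈ 0.288889.
Under the Kimura two-parameter model, d = −½ ln(1 − 2P − Q) − ¼ ln(1 − 2Q).
1 − 2P − Q = 0.488889, giving −½ ln(0.488889) = 0.357810.
1 − 2Q = 0.422222, giving −¼ ln(0.422222) = 0.215556.
d = 0.357810 + 0.215556 = 0.573366.

0.573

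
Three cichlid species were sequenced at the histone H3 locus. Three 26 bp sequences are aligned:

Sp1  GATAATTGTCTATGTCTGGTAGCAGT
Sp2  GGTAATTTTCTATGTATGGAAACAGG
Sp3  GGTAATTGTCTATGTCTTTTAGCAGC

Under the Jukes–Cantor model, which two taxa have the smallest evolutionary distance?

Sp1 and Sp3

Sp1–Sp2: 6/26 differ, p = 0.231, d = 0.276.
Sp1–Sp3: 4/26 differ, p = 0.154, d = 0.172.
Sp2–Sp3: 7/26 differ, p = 0.269, d = 0.334.
The smallest distance is between Sp1 and Sp3.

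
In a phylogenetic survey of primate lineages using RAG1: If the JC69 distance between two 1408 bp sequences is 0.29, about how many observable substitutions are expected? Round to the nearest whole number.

Invert JC69: p = (3/4)(1 − e^(−4d/3)) = 0.75 × (1 − e^(-0.386667)) = 0.75 × (1 − 0.679317) = 0.240512.
Expected differing sites = pL ≈ 0.240512 × 1408 = 338.640896 ≈ 339.

339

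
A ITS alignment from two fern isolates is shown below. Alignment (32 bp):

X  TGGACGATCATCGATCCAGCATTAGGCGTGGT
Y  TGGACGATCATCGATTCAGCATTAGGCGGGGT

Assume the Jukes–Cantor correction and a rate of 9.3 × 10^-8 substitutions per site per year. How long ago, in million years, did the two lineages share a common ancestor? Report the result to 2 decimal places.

0.35

The sequences differ at 2 of 32 sites (16, 29), so p = 2/32 = 0.0625.
d = −(3/4) ln(1 − 4p/3) = −0.75 ln(1 − 0.083333) = −0.75 ln(0.916667)
  = −0.75 × (-0.087011) = 0.065258 substitutions/site.
Under a molecular clock d = 2μt, so t = d/(2μ) = 0.065258 / (2 × 9.3 × 10^-8) = 0.35 million years.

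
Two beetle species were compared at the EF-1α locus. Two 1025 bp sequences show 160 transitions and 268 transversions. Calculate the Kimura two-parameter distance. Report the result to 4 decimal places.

0.6113

P = 160/1025 ≈ 0.156098 and Q = 268/1025 ≈ 0.261463.
Under the Kimura two-parameter model, d = −½ ln(1 − 2P − Q) − ¼ ln(1 − 2Q).
1 − 2P − Q = 0.426341, giving −½ ln(0.426341) = 0.426258.
1 − 2Q = 0.477074, giving −¼ ln(0.477074) = 0.185021.
d = 0.426258 + 0.185021 = 0.611279.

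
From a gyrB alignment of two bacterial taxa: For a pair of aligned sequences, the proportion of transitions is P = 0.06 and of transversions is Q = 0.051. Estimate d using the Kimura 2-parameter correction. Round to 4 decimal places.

0.1207

Under the Kimura two-parameter model, d = −½ ln(1 − 2P − Q) − ¼ ln(1 − 2Q).
1 − 2P − Q = 0.829, giving −½ ln(0.829) = 0.093768.
1 − 2Q = 0.898, giving −¼ ln(0.898) = 0.026896.
d = 0.093768 + 0.026896 = 0.120664.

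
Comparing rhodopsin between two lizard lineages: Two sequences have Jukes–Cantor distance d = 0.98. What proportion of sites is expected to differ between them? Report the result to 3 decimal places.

0.547

p = (3/4)(1 − e^(−4d/3)) = 0.75 × (1 − e^(-1.306667)) = 0.75 × (1 − 0.270721) = 0.546959.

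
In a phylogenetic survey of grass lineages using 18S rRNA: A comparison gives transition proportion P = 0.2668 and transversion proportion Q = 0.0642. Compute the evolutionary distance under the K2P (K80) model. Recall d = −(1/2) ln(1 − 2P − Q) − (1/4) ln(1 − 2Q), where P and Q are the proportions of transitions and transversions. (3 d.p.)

0.490

Under the Kimura two-parameter model, d = −½ ln(1 − 2P − Q) − ¼ ln(1 − 2Q).
1 − 2P − Q = 0.4022, giving −½ ln(0.4022) = 0.455403.
1 − 2Q = 0.8716, giving −¼ ln(0.8716) = 0.034356.
d = 0.455403 + 0.034356 = 0.489759.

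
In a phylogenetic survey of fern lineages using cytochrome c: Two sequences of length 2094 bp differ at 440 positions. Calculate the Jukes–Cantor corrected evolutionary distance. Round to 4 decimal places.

0.2466

p = 440/2094 ≈ 0.210124.
d = −(3/4) ln(1 − 4p/3) = −0.75 ln(1 − 0.280165) = −0.75 ln(0.719835)
  = −0.75 × (-0.328733) = 0.246550 substitutions/site.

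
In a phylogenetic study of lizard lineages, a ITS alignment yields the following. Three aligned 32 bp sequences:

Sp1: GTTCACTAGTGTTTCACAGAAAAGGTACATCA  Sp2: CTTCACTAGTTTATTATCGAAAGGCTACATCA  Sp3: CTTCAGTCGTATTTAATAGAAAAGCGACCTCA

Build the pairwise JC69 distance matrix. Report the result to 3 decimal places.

d(Sp1,Sp2) = 0.304, d(Sp1,Sp3) = 0.353, d(Sp2,Sp3) = 0.353

Sp1–Sp2: 8/32 sites differ → p = 0.25, d = −0.75 ln(1 − 0.333333) = 0.304098 ≈ 0.304.
Sp1–Sp3: 9/32 sites differ → p = 0.28125, d = −0.75 ln(1 − 0.375) = 0.352503 ≈ 0.353.
Sp2–Sp3: 9/32 sites differ → p = 0.28125, d = −0.75 ln(1 − 0.375) = 0.352503 ≈ 0.353.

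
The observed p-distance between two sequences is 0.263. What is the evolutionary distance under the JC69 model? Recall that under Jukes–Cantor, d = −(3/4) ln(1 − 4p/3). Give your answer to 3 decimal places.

0.324

d = −(3/4) ln(1 − 4p/3) = −0.75 ln(1 − 0.350667) = −0.75 ln(0.649333)
  = −0.75 × (-0.431810) = 0.323858 substitutions/site.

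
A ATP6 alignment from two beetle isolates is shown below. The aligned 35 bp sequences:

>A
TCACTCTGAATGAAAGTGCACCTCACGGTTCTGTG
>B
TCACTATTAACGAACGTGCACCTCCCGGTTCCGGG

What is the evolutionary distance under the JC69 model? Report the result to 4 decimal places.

The sequences differ at 7 of 35 sites (6, 8, 11, 15, 25, 32, 34), so p = 7/35 = 0.2.
d = −(3/4) ln(1 − 4p/3) = −0.75 ln(1 − 0.266667) = −0.75 ln(0.733333)
  = −0.75 × (-0.310155) = 0.232616 substitutions/site.

0.2326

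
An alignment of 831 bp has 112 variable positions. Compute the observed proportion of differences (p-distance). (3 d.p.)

p = 112/831 = 0.134777… ≈ 0.135 (to 3 d.p.).

0.135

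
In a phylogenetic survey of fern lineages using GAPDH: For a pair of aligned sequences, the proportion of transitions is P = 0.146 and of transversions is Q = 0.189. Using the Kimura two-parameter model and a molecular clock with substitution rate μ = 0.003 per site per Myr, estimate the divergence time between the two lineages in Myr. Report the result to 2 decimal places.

Under the Kimura two-parameter model, d = −½ ln(1 − 2P − Q) − ¼ ln(1 − 2Q).
1 − 2P − Q = 0.519, giving −½ ln(0.519) = 0.327926.
1 − 2Q = 0.622, giving −¼ ln(0.622) = 0.118704.
d = 0.327926 + 0.118704 = 0.446630.
Under a molecular clock d = 2μt, so t = d/(2μ) = 0.446630 / (2 × 0.003) = 74.44 Myr.

74.44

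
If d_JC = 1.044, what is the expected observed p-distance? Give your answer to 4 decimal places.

p = (3/4)(1 − e^(−4d/3)) = 0.75 × (1 − e^(-1.392)) = 0.75 × (1 − 0.248578) = 0.563567.

0.5636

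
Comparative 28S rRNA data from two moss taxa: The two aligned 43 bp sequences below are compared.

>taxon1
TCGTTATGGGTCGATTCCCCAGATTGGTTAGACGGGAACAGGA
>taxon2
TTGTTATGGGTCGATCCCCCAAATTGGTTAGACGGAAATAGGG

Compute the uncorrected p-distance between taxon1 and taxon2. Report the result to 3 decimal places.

0.140

The sequences differ at 6 of 43 positions (sites 2, 16, 22, 36, 39, 43).
p = 6/43 = 0.139534… ≈ 0.140 (to 3 d.p.).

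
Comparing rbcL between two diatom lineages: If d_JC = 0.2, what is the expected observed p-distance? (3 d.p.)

p = (3/4)(1 − e^(−4d/3)) = 0.75 × (1 − e^(-0.266667)) = 0.75 × (1 − 0.765928) = 0.175554.

0.176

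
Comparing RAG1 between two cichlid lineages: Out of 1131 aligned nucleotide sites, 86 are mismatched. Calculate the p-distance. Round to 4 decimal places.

p = 86/1131 = 0.076038… ≈ 0.0760 (to 4 d.p.).

0.0760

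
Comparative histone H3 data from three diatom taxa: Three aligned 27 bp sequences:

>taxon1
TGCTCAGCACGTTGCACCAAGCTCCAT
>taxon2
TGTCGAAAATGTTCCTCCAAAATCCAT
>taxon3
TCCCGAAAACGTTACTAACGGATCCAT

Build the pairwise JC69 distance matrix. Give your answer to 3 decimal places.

d(taxon1,taxon2) = 0.511, d(taxon1,taxon3) = 0.673, d(taxon2,taxon3) = 0.441

taxon1–taxon2: 10/27 sites differ → p ≈ 0.37037, d = −0.75 ln(1 − 0.493827) = 0.510658 ≈ 0.511.
taxon1–taxon3: 12/27 sites differ → p ≈ 0.444444, d = −0.75 ln(1 − 0.592592) = 0.673455 ≈ 0.673.
taxon2–taxon3: 9/27 sites differ → p ≈ 0.333333, d = −0.75 ln(1 − 0.444444) = 0.440839 ≈ 0.441.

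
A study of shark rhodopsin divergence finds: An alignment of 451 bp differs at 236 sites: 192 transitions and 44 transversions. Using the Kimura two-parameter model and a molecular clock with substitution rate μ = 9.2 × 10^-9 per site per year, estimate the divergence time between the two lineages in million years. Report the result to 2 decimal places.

83.82

P = 192/451 ≈ 0.425721 and Q = 44/451 ≈ 0.097561.
Under the Kimura two-parameter model, d = −½ ln(1 − 2P − Q) − ¼ ln(1 − 2Q).
1 − 2P − Q = 0.050997, giving −½ ln(0.050997) = 1.487994.
1 − 2Q = 0.804878, giving −¼ ln(0.804878) = 0.054266.
d = 1.487994 + 0.054266 = 1.542260.
Under a molecular clock d = 2μt, so t = d/(2μ) = 1.542260 / (2 × 9.2 × 10^-9) = 83.82 million years.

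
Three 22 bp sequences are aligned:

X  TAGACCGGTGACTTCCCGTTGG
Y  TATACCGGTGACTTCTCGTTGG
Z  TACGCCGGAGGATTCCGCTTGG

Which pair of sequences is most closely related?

X–Y: 2/22 differ, p = 0.091, d = 0.097.
X–Z: 7/22 differ, p = 0.318, d = 0.414.
Y–Z: 8/22 differ, p = 0.364, d = 0.497.
The smallest distance is between X and Y.

X and Y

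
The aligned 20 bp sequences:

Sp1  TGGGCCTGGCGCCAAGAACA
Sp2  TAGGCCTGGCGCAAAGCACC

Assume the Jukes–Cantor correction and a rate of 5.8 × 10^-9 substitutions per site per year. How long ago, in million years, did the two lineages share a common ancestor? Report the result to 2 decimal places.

20.05

The sequences differ at 4 of 20 sites (2, 13, 17, 20), so p = 4/20 = 0.2.
d = −(3/4) ln(1 − 4p/3) = −0.75 ln(1 − 0.266667) = −0.75 ln(0.733333)
  = −0.75 × (-0.310155) = 0.232616 substitutions/site.
Under a molecular clock d = 2μt, so t = d/(2μ) = 0.232616 / (2 × 5.8 × 10^-9) = 20.05 million years.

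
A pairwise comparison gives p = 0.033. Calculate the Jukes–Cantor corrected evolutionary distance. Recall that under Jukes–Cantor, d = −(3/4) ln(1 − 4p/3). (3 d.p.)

d = −(3/4) ln(1 − 4p/3) = −0.75 ln(1 − 0.044) = −0.75 ln(0.956)
  = −0.75 × (-0.044997) = 0.033748 substitutions/site.

0.034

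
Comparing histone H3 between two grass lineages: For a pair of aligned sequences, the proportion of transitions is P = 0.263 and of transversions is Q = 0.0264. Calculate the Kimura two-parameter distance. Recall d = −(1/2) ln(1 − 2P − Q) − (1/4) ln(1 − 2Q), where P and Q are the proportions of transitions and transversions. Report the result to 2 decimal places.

0.42

Under the Kimura two-parameter model, d = −½ ln(1 − 2P − Q) − ¼ ln(1 − 2Q).
1 − 2P − Q = 0.4476, giving −½ ln(0.4476) = 0.401928.
1 − 2Q = 0.9472, giving −¼ ln(0.9472) = 0.013561.
d = 0.401928 + 0.013561 = 0.415489.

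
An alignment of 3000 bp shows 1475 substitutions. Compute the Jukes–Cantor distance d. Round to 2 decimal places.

0.80

p = 1475/3000 ≈ 0.491667.
d = −(3/4) ln(1 − 4p/3) = −0.75 ln(1 − 0.655556) = −0.75 ln(0.344444)
  = −0.75 × (-1.065824) = 0.799368 substitutions/site.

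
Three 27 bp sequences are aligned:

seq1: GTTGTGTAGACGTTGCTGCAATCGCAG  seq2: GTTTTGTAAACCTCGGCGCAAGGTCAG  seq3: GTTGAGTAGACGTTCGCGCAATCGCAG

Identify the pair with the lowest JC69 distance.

seq1–seq2: 9/27 differ, p = 0.333, d = 0.441.
seq1–seq3: 4/27 differ, p = 0.148, d = 0.165.
seq2–seq3: 9/27 differ, p = 0.333, d = 0.441.
The smallest distance is between seq1 and seq3.

seq1 and seq3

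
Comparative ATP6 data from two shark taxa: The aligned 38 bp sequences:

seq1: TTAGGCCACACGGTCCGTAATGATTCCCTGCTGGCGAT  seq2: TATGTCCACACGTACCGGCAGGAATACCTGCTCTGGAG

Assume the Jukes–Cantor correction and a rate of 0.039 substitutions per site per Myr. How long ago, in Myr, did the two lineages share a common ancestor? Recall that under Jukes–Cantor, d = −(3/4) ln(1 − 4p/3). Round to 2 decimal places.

6.50

The sequences differ at 14 of 38 sites, so p = 14/38 ≈ 0.368421.
d = −(3/4) ln(1 − 4p/3) = −0.75 ln(1 − 0.491228) = −0.75 ln(0.508772)
  = −0.75 × (-0.675755) = 0.506816 substitutions/site.
Under a molecular clock d = 2μt, so t = d/(2μ) = 0.506816 / (2 × 0.039) = 6.50 Myr.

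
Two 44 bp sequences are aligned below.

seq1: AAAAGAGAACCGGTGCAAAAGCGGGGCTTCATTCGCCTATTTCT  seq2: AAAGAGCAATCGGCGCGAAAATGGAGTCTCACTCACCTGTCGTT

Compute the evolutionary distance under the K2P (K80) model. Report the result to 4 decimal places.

Of 44 sites, 16 differences are transitions and 2 are transversions, so P = 16/44 ≈ 0.363636 and Q = 2/44 ≈ 0.045455.
Under the Kimura two-parameter model, d = −½ ln(1 − 2P − Q) − ¼ ln(1 − 2Q).
1 − 2P − Q = 0.227273, giving −½ ln(0.227273) = 0.740802.
1 − 2Q = 0.90909, giving −¼ ln(0.90909) = 0.023828.
d = 0.740802 + 0.023828 = 0.764630.

0.7646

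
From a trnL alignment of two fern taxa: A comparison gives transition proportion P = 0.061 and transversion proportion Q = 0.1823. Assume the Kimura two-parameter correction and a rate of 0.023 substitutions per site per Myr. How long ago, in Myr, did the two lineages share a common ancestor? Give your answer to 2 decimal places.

6.41

Under the Kimura two-parameter model, d = −½ ln(1 − 2P − Q) − ¼ ln(1 − 2Q).
1 − 2P − Q = 0.6957, giving −½ ln(0.6957) = 0.181418.
1 − 2Q = 0.6354, giving −¼ ln(0.6354) = 0.113375.
d = 0.181418 + 0.113375 = 0.294793.
Under a molecular clock d = 2μt, so t = d/(2μ) = 0.294793 / (2 × 0.023) = 6.41 Myr.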